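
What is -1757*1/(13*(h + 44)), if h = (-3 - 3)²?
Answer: -1757/1040 ≈ -1.6894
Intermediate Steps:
h = 36 (h = (-6)² = 36)
-1757*1/(13*(h + 44)) = -1757*1/(13*(36 + 44)) = -1757/(13*80) = -1757/1040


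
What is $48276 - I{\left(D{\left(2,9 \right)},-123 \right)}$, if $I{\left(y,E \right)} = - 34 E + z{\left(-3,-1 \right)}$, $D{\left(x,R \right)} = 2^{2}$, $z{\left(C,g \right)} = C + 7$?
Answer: $44090$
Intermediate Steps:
$z{\left(C,g \right)} = 7 + C$
$D{\left(x,R \right)} = 4$
$I{\left(y,E \right)} = 4 - 34 E$ ($I{\left(y,E \right)} = - 34 E + \left(7 - 3\right) = - 34 E + 4 = 4 - 34 E$)
$48276 - I{\left(D{\left(2,9 \right)},-123 \right)} = 48276 - \left(4 - -4182\right) = 48276 - \left(4 + 4182\right) = 48276 - 4186 = 44090$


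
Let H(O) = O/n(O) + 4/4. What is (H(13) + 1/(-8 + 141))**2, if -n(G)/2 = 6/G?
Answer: 435515161/2547216 ≈ 170.98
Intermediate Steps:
n(G) = -12/G
H(O) = 1 - O**2/12 (H(O) = O/((-12/O)) + 4/4 = O*(-O/12) + 4*(1/4) = -O**2/12 + 1 = 1 - O**2/12)
(H(13) + 1/(-8 + 141))**2 = ((1 - 1/12*13**2) + 1/(-8 + 141))**2 = ((1 - 1/12*169) + 1/133)**2 = ((1 - 169/12) + 1/133)**2 = (-157/12 + 1/133)**2 = (-20869/1596)**2 = 435515161/2547216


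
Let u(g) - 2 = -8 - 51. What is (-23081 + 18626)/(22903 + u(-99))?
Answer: -4455/22846 ≈ -0.19500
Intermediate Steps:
u(g) = -57 (u(g) = 2 + (-8 - 51) = 2 - 59 = -57)
(-23081 + 18626)/(22903 + u(-99)) = (-23081 + 18626)/(22903 - 57) = -4455/22846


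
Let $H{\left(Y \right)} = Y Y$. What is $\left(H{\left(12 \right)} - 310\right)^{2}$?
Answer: $27556$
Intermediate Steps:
$H{\left(Y \right)} = Y^{2}$
$\left(H{\left(12 \right)} - 310\right)^{2} = \left(12^{2} - 310\right)^{2} = \left(144 - 310\right)^{2} = \left(-166\right)^{2} = 27556$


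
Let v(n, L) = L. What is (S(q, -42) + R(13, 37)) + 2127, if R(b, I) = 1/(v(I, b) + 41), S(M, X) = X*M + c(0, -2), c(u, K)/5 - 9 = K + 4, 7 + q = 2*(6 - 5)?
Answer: 129169/54 ≈ 2392.0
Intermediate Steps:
q = -5 (q = -7 + 2*(6 - 5) = -7 + 2*1 = -7 + 2 = -5)
c(u, K) = 65 + 5*K (c(u, K) = 45 + 5*(K + 4) = 45 + 5*(4 + K) = 45 + (20 + 5*K) = 65 + 5*K)
S(M, X) = 55 + M*X (S(M, X) = X*M + (65 + 5*(-2)) = M*X + (65 - 10) = M*X + 55 = 55 + M*X)
R(b, I) = 1/(41 + b) (R(b, I) = 1/(b + 41) = 1/(41 + b))
(S(q, -42) + R(13, 37)) + 2127 = ((55 - 5*(-42)) + 1/(41 + 13)) + 2127 = ((55 + 210) + 1/54) + 2127 = (265 + 1/54) + 2127 = 14311/54 + 2127 = 129169/54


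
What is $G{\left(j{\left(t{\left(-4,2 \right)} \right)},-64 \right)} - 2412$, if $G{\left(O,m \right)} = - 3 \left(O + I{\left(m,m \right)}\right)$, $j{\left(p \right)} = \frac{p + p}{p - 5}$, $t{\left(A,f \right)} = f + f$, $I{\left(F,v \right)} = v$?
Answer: $-2196$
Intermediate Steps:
$t{\left(A,f \right)} = 2 f$
$j{\left(p \right)} = \frac{2 p}{-5 + p}$
$G{\left(O,m \right)} = - 3 O - 3 m$ ($G{\left(O,m \right)} = - 3 \left(O + m\right) = - 3 O - 3 m$)
$G{\left(j{\left(t{\left(-4,2 \right)} \right)},-64 \right)} - 2412 = \left(- 3 \frac{2 \cdot 2 \cdot 2}{-5 + 2 \cdot 2} - -192\right) - 2412 = \left(- 3 \cdot 2 \cdot 4 \frac{1}{-5 + 4} + 192\right) - 2412 = \left(- 3 \cdot 2 \cdot 4 \frac{1}{-1} + 192\right) - 2412 = \left(- 3 \cdot 2 \cdot 4 \left(-1\right) + 192\right) - 2412 = \left(\left(-3\right) \left(-8\right) + 192\right) - 2412 = \left(24 + 192\right) - 2412 = 216 - 2412 = -2196$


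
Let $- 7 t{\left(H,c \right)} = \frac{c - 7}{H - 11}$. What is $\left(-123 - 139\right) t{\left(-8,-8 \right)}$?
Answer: $\frac{3930}{133} \approx 29.549$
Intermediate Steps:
$t{\left(H,c \right)} = - \frac{-7 + c}{7 \left(-11 + H\right)}$ ($t{\left(H,c \right)} = - \frac{\left(c - 7\right) \frac{1}{H - 11}}{7} = - \frac{\left(-7 + c\right) \frac{1}{-11 + H}}{7} = - \frac{\frac{1}{-11 + H} \left(-7 + c\right)}{7} = - \frac{-7 + c}{7 \left(-11 + H\right)}$)
$\left(-123 - 139\right) t{\left(-8,-8 \right)} = \left(-123 - 139\right) \frac{7 - -8}{7 \left(-11 - 8\right)} = - 262 \frac{7 + 8}{7 \left(-19\right)} = - 262 \cdot \frac{1}{7} \left(- \frac{1}{19}\right) 15 = \left(-262\right) \left(- \frac{15}{133}\right) = \frac{3930}{133}$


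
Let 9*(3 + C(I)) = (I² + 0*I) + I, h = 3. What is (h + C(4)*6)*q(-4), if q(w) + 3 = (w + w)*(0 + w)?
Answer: -145/3 ≈ -48.333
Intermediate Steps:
q(w) = -3 + 2*w² (q(w) = -3 + (w + w)*(0 + w) = -3 + (2*w)*w = -3 + 2*w²)
C(I) = -3 + I/9 + I²/9 (C(I) = -3 + ((I² + 0*I) + I)/9 = -3 + ((I² + 0) + I)/9 = -3 + (I² + I)/9 = -3 + (I + I²)/9 = -3 + (I/9 + I²/9) = -3 + I/9 + I²/9)
(h + C(4)*6)*q(-4) = (3 + (-3 + (⅑)*4 + (⅑)*4²)*6)*(-3 + 2*(-4)²) = (3 + (-3 + 4/9 + (⅑)*16)*6)*(-3 + 2*16) = (3 + (-3 + 4/9 + 16/9)*6)*(-3 + 32) = (3 - 7/9*6)*29 = (3 - 14/3)*29 = -5/3*29 = -145/3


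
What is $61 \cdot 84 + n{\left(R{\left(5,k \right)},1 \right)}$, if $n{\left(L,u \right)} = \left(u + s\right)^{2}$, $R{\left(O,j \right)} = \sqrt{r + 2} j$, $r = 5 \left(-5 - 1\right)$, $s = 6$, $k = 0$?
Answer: $5173$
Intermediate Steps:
$r = -30$ ($r = 5 \left(-6\right) = -30$)
$R{\left(O,j \right)} = 2 i j \sqrt{7}$ ($R{\left(O,j \right)} = \sqrt{-30 + 2} j = \sqrt{-28} j = 2 i \sqrt{7} j = 2 i j \sqrt{7}$)
$n{\left(L,u \right)} = \left(6 + u\right)^{2}$ ($n{\left(L,u \right)} = \left(u + 6\right)^{2} = \left(6 + u\right)^{2}$)
$61 \cdot 84 + n{\left(R{\left(5,k \right)},1 \right)} = 61 \cdot 84 + \left(6 + 1\right)^{2} = 5124 + 7^{2} = 5124 + 49 = 5173$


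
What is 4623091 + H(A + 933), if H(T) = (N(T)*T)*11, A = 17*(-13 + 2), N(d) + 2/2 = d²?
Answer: 4571385181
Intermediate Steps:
N(d) = -1 + d²
A = -187 (A = 17*(-11) = -187)
H(T) = 11*T*(-1 + T²) (H(T) = ((-1 + T²)*T)*11 = (T*(-1 + T²))*11 = 11*T*(-1 + T²))
4623091 + H(A + 933) = 4623091 + 11*(-187 + 933)*(-1 + (-187 + 933)²) = 4623091 + 11*746*(-1 + 746²) = 4623091 + 11*746*(-1 + 556516) = 4623091 + 11*746*556515 = 4623091 + 4566762090 = 4571385181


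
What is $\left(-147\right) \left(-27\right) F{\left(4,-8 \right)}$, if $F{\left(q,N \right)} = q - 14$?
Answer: $-39690$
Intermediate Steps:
$F{\left(q,N \right)} = -14 + q$
$\left(-147\right) \left(-27\right) F{\left(4,-8 \right)} = \left(-147\right) \left(-27\right) \left(-14 + 4\right) = 3969 \left(-10\right) = -39690$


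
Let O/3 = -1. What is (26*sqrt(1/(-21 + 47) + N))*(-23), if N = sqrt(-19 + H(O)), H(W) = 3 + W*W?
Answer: -23*sqrt(26 + 676*I*sqrt(7)) ≈ -692.82 - 682.82*I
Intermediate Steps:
O = -3 (O = 3*(-1) = -3)
H(W) = 3 + W**2
N = I*sqrt(7) (N = sqrt(-19 + (3 + (-3)**2)) = sqrt(-19 + (3 + 9)) = sqrt(-19 + 12) = sqrt(-7) = I*sqrt(7) ≈ 2.6458*I)
(26*sqrt(1/(-21 + 47) + N))*(-23) = (26*sqrt(1/(-21 + 47) + I*sqrt(7)))*(-23) = (26*sqrt(1/26 + I*sqrt(7)))*(-23) = -598*sqrt(1/26 + I*sqrt(7))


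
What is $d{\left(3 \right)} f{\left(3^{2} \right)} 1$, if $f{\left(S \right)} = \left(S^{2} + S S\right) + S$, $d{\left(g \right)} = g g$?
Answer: $1539$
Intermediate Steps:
$d{\left(g \right)} = g^{2}$
$f{\left(S \right)} = S + 2 S^{2}$ ($f{\left(S \right)} = \left(S^{2} + S^{2}\right) + S = 2 S^{2} + S = S + 2 S^{2}$)
$d{\left(3 \right)} f{\left(3^{2} \right)} 1 = 3^{2} \cdot 3^{2} \left(1 + 2 \cdot 3^{2}\right) 1 = 9 \cdot 9 \left(1 + 2 \cdot 9\right) 1 = 9 \cdot 9 \left(1 + 18\right) 1 = 9 \cdot 9 \cdot 19 \cdot 1 = 9 \cdot 171 \cdot 1 = 1539 \cdot 1 = 1539$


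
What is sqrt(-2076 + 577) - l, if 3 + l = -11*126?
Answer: 1389 + I*sqrt(1499) ≈ 1389.0 + 38.717*I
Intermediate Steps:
l = -1389 (l = -3 - 11*126 = -3 - 1386 = -1389)
sqrt(-2076 + 577) - l = sqrt(-2076 + 577) - 1*(-1389) = sqrt(-1499) + 1389 = I*sqrt(1499) + 1389 = 1389 + I*sqrt(1499)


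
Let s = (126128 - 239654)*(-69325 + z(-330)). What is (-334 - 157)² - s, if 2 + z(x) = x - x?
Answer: -7870175921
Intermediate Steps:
z(x) = -2 (z(x) = -2 + (x - x) = -2 + 0 = -2)
s = 7870417002 (s = (126128 - 239654)*(-69325 - 2) = -113526*(-69327) = 7870417002)
(-334 - 157)² - s = (-334 - 157)² - 1*7870417002 = (-491)² - 7870417002 = 241081 - 7870417002 = -7870175921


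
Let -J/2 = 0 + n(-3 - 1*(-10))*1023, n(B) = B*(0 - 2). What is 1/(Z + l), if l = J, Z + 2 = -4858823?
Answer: -1/4830181 ≈ -2.0703e-7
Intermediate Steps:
Z = -4858825 (Z = -2 - 4858823 = -4858825)
n(B) = -2*B (n(B) = B*(-2) = -2*B)
J = 28644 (J = -2*(0 - 2*(-3 - 1*(-10))*1023) = -2*(0 - 2*(-3 + 10)*1023) = -2*(0 - 2*7*1023) = -2*(0 - 14*1023) = -2*(0 - 14322) = -2*(-14322) = 28644)
l = 28644
1/(Z + l) = 1/(-4858825 + 28644) = 1/(-4830181) = -1/4830181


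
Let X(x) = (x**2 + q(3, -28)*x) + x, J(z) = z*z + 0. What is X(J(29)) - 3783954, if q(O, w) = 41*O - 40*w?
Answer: -2030469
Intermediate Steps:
q(O, w) = -40*w + 41*O
J(z) = z**2 (J(z) = z**2 + 0 = z**2)
X(x) = x**2 + 1244*x (X(x) = (x**2 + (-40*(-28) + 41*3)*x) + x = (x**2 + (1120 + 123)*x) + x = (x**2 + 1243*x) + x = x**2 + 1244*x)
X(J(29)) - 3783954 = 29**2*(1244 + 29**2) - 3783954 = 841*(1244 + 841) - 3783954 = 841*2085 - 3783954 = 1753485 - 3783954 = -2030469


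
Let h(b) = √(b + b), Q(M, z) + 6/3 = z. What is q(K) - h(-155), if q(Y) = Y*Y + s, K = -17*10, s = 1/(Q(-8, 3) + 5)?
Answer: 173401/6 - I*√310 ≈ 28900.0 - 17.607*I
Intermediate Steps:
Q(M, z) = -2 + z
h(b) = √2*√b (h(b) = √(2*b) = √2*√b)
s = ⅙ (s = 1/((-2 + 3) + 5) = 1/(1 + 5) = 1/6 = ⅙ ≈ 0.16667)
K = -170
q(Y) = ⅙ + Y² (q(Y) = Y*Y + ⅙ = Y² + ⅙ = ⅙ + Y²)
q(K) - h(-155) = (⅙ + (-170)²) - √2*√(-155) = (⅙ + 28900) - √2*I*√155 = 173401/6 - I*√310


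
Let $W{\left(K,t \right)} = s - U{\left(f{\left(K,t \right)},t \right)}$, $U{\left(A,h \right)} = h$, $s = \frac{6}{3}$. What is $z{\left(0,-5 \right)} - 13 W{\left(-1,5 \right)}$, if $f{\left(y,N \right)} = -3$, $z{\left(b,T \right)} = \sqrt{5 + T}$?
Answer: $39$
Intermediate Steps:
$s = 2$ ($s = 6 \cdot \frac{1}{3} = 2$)
$W{\left(K,t \right)} = 2 - t$
$z{\left(0,-5 \right)} - 13 W{\left(-1,5 \right)} = \sqrt{5 - 5} - 13 \left(2 - 5\right) = \sqrt{0} - 13 \left(2 - 5\right) = 0 - -39 = 0 + 39 = 39$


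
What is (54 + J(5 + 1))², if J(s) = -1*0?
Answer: 2916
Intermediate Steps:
J(s) = 0
(54 + J(5 + 1))² = (54 + 0)² = 54² = 2916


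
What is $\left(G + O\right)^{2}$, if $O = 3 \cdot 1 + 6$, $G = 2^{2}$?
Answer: $169$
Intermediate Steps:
$G = 4$
$O = 9$ ($O = 3 + 6 = 9$)
$\left(G + O\right)^{2} = \left(4 + 9\right)^{2} = 13^{2} = 169$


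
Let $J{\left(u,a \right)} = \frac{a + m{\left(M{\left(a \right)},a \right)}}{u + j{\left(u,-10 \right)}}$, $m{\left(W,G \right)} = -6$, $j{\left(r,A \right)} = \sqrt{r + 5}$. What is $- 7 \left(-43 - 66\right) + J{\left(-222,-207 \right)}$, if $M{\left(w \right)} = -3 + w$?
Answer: $\frac{37816549}{49501} + \frac{213 i \sqrt{217}}{49501} \approx 763.96 + 0.063386 i$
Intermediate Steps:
$j{\left(r,A \right)} = \sqrt{5 + r}$
$J{\left(u,a \right)} = \frac{-6 + a}{u + \sqrt{5 + u}}$ ($J{\left(u,a \right)} = \frac{a - 6}{u + \sqrt{5 + u}} = \frac{-6 + a}{u + \sqrt{5 + u}}$)
$- 7 \left(-43 - 66\right) + J{\left(-222,-207 \right)} = - 7 \left(-43 - 66\right) + \frac{-6 - 207}{-222 + \sqrt{5 - 222}} = \left(-7\right) \left(-109\right) + \frac{1}{-222 + \sqrt{-217}} \left(-213\right) = 763 + \frac{1}{-222 + i \sqrt{217}} \left(-213\right) = 763 - \frac{213}{-222 + i \sqrt{217}}$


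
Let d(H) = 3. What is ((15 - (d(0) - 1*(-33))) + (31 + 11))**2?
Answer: 441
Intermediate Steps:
((15 - (d(0) - 1*(-33))) + (31 + 11))**2 = ((15 - (3 - 1*(-33))) + (31 + 11))**2 = ((15 - (3 + 33)) + 42)**2 = ((15 - 1*36) + 42)**2 = ((15 - 36) + 42)**2 = (-21 + 42)**2 = 21**2 = 441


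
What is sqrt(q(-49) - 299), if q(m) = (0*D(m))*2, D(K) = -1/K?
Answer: I*sqrt(299) ≈ 17.292*I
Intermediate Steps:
q(m) = 0 (q(m) = (0*(-1/m))*2 = 0*2 = 0)
sqrt(q(-49) - 299) = sqrt(0 - 299) = sqrt(-299) = I*sqrt(299)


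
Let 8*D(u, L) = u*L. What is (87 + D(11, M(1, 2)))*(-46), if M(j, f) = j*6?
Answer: -8763/2 ≈ -4381.5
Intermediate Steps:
M(j, f) = 6*j
D(u, L) = L*u/8 (D(u, L) = (u*L)/8 = (L*u)/8 = L*u/8)
(87 + D(11, M(1, 2)))*(-46) = (87 + (⅛)*(6*1)*11)*(-46) = (87 + (⅛)*6*11)*(-46) = (87 + 33/4)*(-46) = (381/4)*(-46) = -8763/2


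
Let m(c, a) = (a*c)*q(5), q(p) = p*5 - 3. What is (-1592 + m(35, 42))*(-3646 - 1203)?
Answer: -149097052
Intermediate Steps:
q(p) = -3 + 5*p (q(p) = 5*p - 3 = -3 + 5*p)
m(c, a) = 22*a*c (m(c, a) = (a*c)*(-3 + 5*5) = (a*c)*(-3 + 25) = (a*c)*22 = 22*a*c)
(-1592 + m(35, 42))*(-3646 - 1203) = (-1592 + 22*42*35)*(-3646 - 1203) = (-1592 + 32340)*(-4849) = 30748*(-4849) = -149097052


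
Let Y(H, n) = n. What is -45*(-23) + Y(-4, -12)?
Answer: 1023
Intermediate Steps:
-45*(-23) + Y(-4, -12) = -45*(-23) - 12 = 1035 - 12 = 1023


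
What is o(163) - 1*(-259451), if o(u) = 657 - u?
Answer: 259945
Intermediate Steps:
o(163) - 1*(-259451) = (657 - 1*163) - 1*(-259451) = (657 - 163) + 259451 = 494 + 259451 = 259945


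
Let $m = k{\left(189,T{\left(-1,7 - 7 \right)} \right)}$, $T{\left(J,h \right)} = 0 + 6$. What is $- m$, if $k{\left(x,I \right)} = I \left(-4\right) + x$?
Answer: $-165$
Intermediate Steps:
$T{\left(J,h \right)} = 6$
$k{\left(x,I \right)} = x - 4 I$ ($k{\left(x,I \right)} = - 4 I + x = x - 4 I$)
$m = 165$ ($m = 189 - 24 = 165$)
$- m = \left(-1\right) 165 = -165$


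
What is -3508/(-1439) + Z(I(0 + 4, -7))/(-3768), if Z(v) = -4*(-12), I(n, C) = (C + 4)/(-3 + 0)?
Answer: 547878/225923 ≈ 2.4251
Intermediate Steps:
I(n, C) = -4/3 - C/3 (I(n, C) = (4 + C)/(-3) = (4 + C)*(-1/3) = -4/3 - C/3)
Z(v) = 48
-3508/(-1439) + Z(I(0 + 4, -7))/(-3768) = -3508/(-1439) + 48/(-3768) = -3508*(-1/1439) + 48*(-1/3768) = 3508/1439 - 2/157 = 547878/225923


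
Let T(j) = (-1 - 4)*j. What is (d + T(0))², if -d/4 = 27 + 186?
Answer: 725904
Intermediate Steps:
T(j) = -5*j
d = -852 (d = -4*(27 + 186) = -4*213 = -852)
(d + T(0))² = (-852 - 5*0)² = (-852 + 0)² = (-852)² = 725904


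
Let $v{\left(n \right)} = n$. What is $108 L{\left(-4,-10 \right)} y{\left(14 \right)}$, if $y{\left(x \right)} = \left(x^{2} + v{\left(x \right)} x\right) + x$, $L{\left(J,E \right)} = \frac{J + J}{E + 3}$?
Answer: $50112$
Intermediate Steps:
$L{\left(J,E \right)} = \frac{2 J}{3 + E}$
$y{\left(x \right)} = x + 2 x^{2}$ ($y{\left(x \right)} = \left(x^{2} + x x\right) + x = \left(x^{2} + x^{2}\right) + x = 2 x^{2} + x = x + 2 x^{2}$)
$108 L{\left(-4,-10 \right)} y{\left(14 \right)} = 108 \cdot 2 \left(-4\right) \frac{1}{3 - 10} \cdot 14 \left(1 + 2 \cdot 14\right) = 108 \cdot 2 \left(-4\right) \frac{1}{-7} \cdot 14 \left(1 + 28\right) = 108 \cdot 2 \left(-4\right) \left(- \frac{1}{7}\right) 14 \cdot 29 = 108 \cdot \frac{8}{7} \cdot 406 = \frac{864}{7} \cdot 406 = 50112$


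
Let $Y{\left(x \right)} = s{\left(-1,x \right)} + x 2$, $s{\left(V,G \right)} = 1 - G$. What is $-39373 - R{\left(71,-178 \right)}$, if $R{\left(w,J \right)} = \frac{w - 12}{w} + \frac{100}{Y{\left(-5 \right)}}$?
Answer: $- \frac{2793767}{71} \approx -39349.0$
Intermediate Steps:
$Y{\left(x \right)} = 1 + x$ ($Y{\left(x \right)} = \left(1 - x\right) + x 2 = \left(1 - x\right) + 2 x = 1 + x$)
$R{\left(w,J \right)} = -25 + \frac{-12 + w}{w}$ ($R{\left(w,J \right)} = \frac{w - 12}{w} + \frac{100}{1 - 5} = \frac{w - 12}{w} + \frac{100}{-4} = \frac{-12 + w}{w} + 100 \left(- \frac{1}{4}\right) = \frac{-12 + w}{w} - 25 = -25 + \frac{-12 + w}{w}$)
$-39373 - R{\left(71,-178 \right)} = -39373 - \left(-24 - \frac{12}{71}\right) = -39373 - - \frac{1716}{71} = -39373 + \frac{1716}{71} = - \frac{2793767}{71}$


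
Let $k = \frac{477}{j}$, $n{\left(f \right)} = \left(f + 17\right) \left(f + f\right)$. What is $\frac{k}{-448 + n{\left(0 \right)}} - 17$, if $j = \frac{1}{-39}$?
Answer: $\frac{10987}{448} \approx 24.525$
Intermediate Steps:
$j = - \frac{1}{39} \approx -0.025641$
$n{\left(f \right)} = 2 f \left(17 + f\right)$ ($n{\left(f \right)} = \left(17 + f\right) 2 f = 2 f \left(17 + f\right)$)
$k = -18603$ ($k = \frac{477}{- \frac{1}{39}} = 477 \left(-39\right) = -18603$)
$\frac{k}{-448 + n{\left(0 \right)}} - 17 = \frac{1}{-448 + 2 \cdot 0 \left(17 + 0\right)} \left(-18603\right) - 17 = \frac{1}{-448 + 2 \cdot 0 \cdot 17} \left(-18603\right) - 17 = \frac{1}{-448 + 0} \left(-18603\right) - 17 = \frac{1}{-448} \left(-18603\right) - 17 = \left(- \frac{1}{448}\right) \left(-18603\right) - 17 = \frac{18603}{448} - 17 = \frac{10987}{448}$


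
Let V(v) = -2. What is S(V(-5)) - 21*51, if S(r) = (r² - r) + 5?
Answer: -1060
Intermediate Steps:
S(r) = 5 + r² - r
S(V(-5)) - 21*51 = (5 + (-2)² - 1*(-2)) - 21*51 = (5 + 4 + 2) - 1071 = 11 - 1071 = -1060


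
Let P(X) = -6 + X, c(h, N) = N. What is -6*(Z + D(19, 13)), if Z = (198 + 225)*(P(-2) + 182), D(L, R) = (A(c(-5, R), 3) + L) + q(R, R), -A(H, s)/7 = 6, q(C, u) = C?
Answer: -441552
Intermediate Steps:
A(H, s) = -42 (A(H, s) = -7*6 = -42)
D(L, R) = -42 + L + R (D(L, R) = (-42 + L) + R = -42 + L + R)
Z = 73602 (Z = (198 + 225)*((-6 - 2) + 182) = 423*(-8 + 182) = 423*174 = 73602)
-6*(Z + D(19, 13)) = -6*(73602 + (-42 + 19 + 13)) = -6*(73602 - 10) = -6*73592 = -441552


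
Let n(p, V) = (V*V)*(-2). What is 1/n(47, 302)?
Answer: -1/182408 ≈ -5.4822e-6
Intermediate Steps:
n(p, V) = -2*V² (n(p, V) = V²*(-2) = -2*V²)
1/n(47, 302) = 1/(-2*302²) = 1/(-2*91204) = 1/(-182408) = -1/182408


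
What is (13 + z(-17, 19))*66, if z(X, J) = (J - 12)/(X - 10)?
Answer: 7568/9 ≈ 840.89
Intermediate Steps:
z(X, J) = (-12 + J)/(-10 + X)
(13 + z(-17, 19))*66 = (13 + (-12 + 19)/(-10 - 17))*66 = (13 + 7/(-27))*66 = (13 - 1/27*7)*66 = (13 - 7/27)*66 = (344/27)*66 = 7568/9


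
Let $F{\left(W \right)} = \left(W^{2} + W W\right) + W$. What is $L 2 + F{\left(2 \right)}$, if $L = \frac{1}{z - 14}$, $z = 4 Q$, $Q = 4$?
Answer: $11$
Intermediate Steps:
$z = 16$ ($z = 4 \cdot 4 = 16$)
$F{\left(W \right)} = W + 2 W^{2}$ ($F{\left(W \right)} = \left(W^{2} + W^{2}\right) + W = 2 W^{2} + W = W + 2 W^{2}$)
$L = \frac{1}{2}$ ($L = \frac{1}{16 - 14} = \frac{1}{2} \approx 0.5$)
$L 2 + F{\left(2 \right)} = \frac{1}{2} \cdot 2 + 2 \left(1 + 2 \cdot 2\right) = 1 + 2 \left(1 + 4\right) = 1 + 2 \cdot 5 = 1 + 10 = 11$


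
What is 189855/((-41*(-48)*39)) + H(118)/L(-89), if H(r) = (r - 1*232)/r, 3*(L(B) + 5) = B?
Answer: 1258627/503152 ≈ 2.5015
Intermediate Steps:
L(B) = -5 + B/3
H(r) = (-232 + r)/r (H(r) = (r - 232)/r = (-232 + r)/r)
189855/((-41*(-48)*39)) + H(118)/L(-89) = 189855/((-41*(-48)*39)) + ((-232 + 118)/118)/(-5 + (⅓)*(-89)) = 189855/((1968*39)) + ((1/118)*(-114))/(-5 - 89/3) = 189855/76752 - 57/(59*(-104/3)) = 189855*(1/76752) - 57/59*(-3/104) = 21095/8528 + 171/6136 = 1258627/503152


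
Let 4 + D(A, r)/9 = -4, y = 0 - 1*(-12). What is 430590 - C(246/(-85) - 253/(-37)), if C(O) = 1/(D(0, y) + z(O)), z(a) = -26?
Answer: 42197821/98 ≈ 4.3059e+5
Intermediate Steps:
y = 12 (y = 0 + 12 = 12)
D(A, r) = -72 (D(A, r) = -36 + 9*(-4) = -36 - 36 = -72)
C(O) = -1/98 (C(O) = 1/(-72 - 26) = 1/(-98) = -1/98)
430590 - C(246/(-85) - 253/(-37)) = 430590 - 1*(-1/98) = 430590 + 1/98 = 42197821/98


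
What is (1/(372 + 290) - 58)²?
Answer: 1474176025/438244 ≈ 3363.8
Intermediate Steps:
(1/(372 + 290) - 58)² = (1/662 - 58)² = (-38395/662)² = 1474176025/438244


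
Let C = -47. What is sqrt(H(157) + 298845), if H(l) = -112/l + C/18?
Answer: 5*sqrt(10607253782)/942 ≈ 546.66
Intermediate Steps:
H(l) = -47/18 - 112/l (H(l) = -112/l - 47/18 = -47/18 - 112/l)
sqrt(H(157) + 298845) = sqrt((-47/18 - 112/157) + 298845) = sqrt(-9395/2826 + 298845) = sqrt(844526575/2826) = 5*sqrt(10607253782)/942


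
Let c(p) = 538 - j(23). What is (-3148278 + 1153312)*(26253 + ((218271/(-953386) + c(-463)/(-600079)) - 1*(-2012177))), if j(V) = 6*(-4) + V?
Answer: -1163264447506612346316231/286053458747 ≈ -4.0666e+12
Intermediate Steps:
j(V) = -24 + V
c(p) = 539 (c(p) = 538 - (-24 + 23) = 538 - 1*(-1) = 538 + 1 = 539)
(-3148278 + 1153312)*(26253 + ((218271/(-953386) + c(-463)/(-600079)) - 1*(-2012177))) = (-3148278 + 1153312)*(26253 + ((218271/(-953386) + 539/(-600079)) - 1*(-2012177))) = -1994966*(26253 + ((218271*(-1/953386) + 539*(-1/600079)) + 2012177)) = -1994966*(26253 + ((-218271/953386 - 539/600079) + 2012177)) = -1994966*(26253 + (-131493718463/572106917494 + 2012177)) = -1994966*(26253 + 1151180249428605975/572106917494) = -1994966*1166199772333575957/572106917494 = -1163264447506612346316231/286053458747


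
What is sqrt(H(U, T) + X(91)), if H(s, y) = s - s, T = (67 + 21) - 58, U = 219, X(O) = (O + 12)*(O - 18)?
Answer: sqrt(7519) ≈ 86.712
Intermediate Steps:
X(O) = (-18 + O)*(12 + O) (X(O) = (12 + O)*(-18 + O) = (-18 + O)*(12 + O))
T = 30 (T = 88 - 58 = 30)
H(s, y) = 0
sqrt(H(U, T) + X(91)) = sqrt(0 + (-216 + 91**2 - 6*91)) = sqrt(0 + (-216 + 8281 - 546)) = sqrt(0 + 7519) = sqrt(7519)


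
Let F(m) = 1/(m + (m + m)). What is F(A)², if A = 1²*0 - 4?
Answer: 1/144 ≈ 0.0069444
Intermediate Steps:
A = -4 (A = 1*0 - 4 = 0 - 4 = -4)
F(m) = 1/(3*m) (F(m) = 1/(m + 2*m) = 1/(3*m))
F(A)² = ((⅓)/(-4))² = ((⅓)*(-¼))² = (-1/12)² = 1/144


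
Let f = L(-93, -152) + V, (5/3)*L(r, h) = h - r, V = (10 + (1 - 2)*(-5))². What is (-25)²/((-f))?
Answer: -3125/948 ≈ -3.2964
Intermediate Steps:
V = 225 (V = (10 - 1*(-5))² = (10 + 5)² = 15² = 225)
L(r, h) = -3*r/5 + 3*h/5 (L(r, h) = 3*(h - r)/5 = -3*r/5 + 3*h/5)
f = 948/5 (f = (-⅗*(-93) + (⅗)*(-152)) + 225 = (279/5 - 456/5) + 225 = -177/5 + 225 = 948/5 ≈ 189.60)
(-25)²/((-f)) = (-25)²/((-1*948/5)) = 625/(-948/5) = 625*(-5/948) = -3125/948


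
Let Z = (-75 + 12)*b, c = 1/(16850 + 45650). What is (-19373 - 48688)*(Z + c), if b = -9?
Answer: -2411911755561/62500 ≈ -3.8591e+7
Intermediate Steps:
c = 1/62500 ≈ 1.6000e-5
Z = 567 (Z = (-75 + 12)*(-9) = -63*(-9) = 567)
(-19373 - 48688)*(Z + c) = (-19373 - 48688)*(567 + 1/62500) = -68061*35437501/62500 = -2411911755561/62500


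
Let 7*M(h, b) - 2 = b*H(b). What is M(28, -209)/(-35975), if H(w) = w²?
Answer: 9129327/251825 ≈ 36.253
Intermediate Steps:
M(h, b) = 2/7 + b³/7 (M(h, b) = 2/7 + (b*b²)/7 = 2/7 + b³/7)
M(28, -209)/(-35975) = (2/7 + (⅐)*(-209)³)/(-35975) = (2/7 + (⅐)*(-9129329))*(-1/35975) = (2/7 - 9129329/7)*(-1/35975) = -9129327/7*(-1/35975) = 9129327/251825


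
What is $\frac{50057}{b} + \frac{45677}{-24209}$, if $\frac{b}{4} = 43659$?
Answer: $- \frac{966431237}{603966132} \approx -1.6001$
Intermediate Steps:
$b = 174636$ ($b = 4 \cdot 43659 = 174636$)
$\frac{50057}{b} + \frac{45677}{-24209} = \frac{50057}{174636} + \frac{45677}{-24209} = 50057 \cdot \frac{1}{174636} + 45677 \left(- \frac{1}{24209}\right) = \frac{7151}{24948} - \frac{45677}{24209} = - \frac{966431237}{603966132}$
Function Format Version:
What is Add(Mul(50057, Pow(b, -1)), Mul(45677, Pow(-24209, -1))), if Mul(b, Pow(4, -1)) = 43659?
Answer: Rational(-966431237, 603966132) ≈ -1.6001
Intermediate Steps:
b = 174636 (b = Mul(4, 43659) = 174636)
Add(Mul(50057, Pow(b, -1)), Mul(45677, Pow(-24209, -1))) = Add(Mul(50057, Pow(174636, -1)), Mul(45677, Pow(-24209, -1))) = Add(Mul(50057, Rational(1, 174636)), Mul(45677, Rational(-1, 24209))) = Add(Rational(7151, 24948), Rational(-45677, 24209)) = Rational(-966431237, 603966132)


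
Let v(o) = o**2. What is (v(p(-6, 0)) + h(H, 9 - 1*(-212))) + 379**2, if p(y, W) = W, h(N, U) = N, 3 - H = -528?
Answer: 144172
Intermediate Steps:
H = 531 (H = 3 - 1*(-528) = 3 + 528 = 531)
(v(p(-6, 0)) + h(H, 9 - 1*(-212))) + 379**2 = (0**2 + 531) + 379**2 = (0 + 531) + 143641 = 531 + 143641 = 144172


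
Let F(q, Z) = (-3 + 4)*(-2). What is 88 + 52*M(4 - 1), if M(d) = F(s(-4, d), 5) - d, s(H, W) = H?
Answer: -172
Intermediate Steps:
F(q, Z) = -2 (F(q, Z) = 1*(-2) = -2)
M(d) = -2 - d
88 + 52*M(4 - 1) = 88 + 52*(-2 - (4 - 1)) = 88 + 52*(-2 - 1*3) = 88 + 52*(-2 - 3) = 88 + 52*(-5) = 88 - 260 = -172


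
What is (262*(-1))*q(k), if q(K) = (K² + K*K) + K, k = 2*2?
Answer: -9432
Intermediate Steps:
k = 4
q(K) = K + 2*K² (q(K) = (K² + K²) + K = 2*K² + K = K + 2*K²)
(262*(-1))*q(k) = (262*(-1))*(4*(1 + 2*4)) = -1048*(1 + 8) = -1048*9 = -262*36 = -9432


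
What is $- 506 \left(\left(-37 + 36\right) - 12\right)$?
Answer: $6578$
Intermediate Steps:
$- 506 \left(\left(-37 + 36\right) - 12\right) = - 506 \left(-1 - 12\right) = \left(-506\right) \left(-13\right) = 6578$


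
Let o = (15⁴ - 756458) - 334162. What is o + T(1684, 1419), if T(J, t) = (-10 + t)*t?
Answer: 959376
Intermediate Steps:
T(J, t) = t*(-10 + t)
o = -1039995 (o = (50625 - 756458) - 334162 = -705833 - 334162 = -1039995)
o + T(1684, 1419) = -1039995 + 1419*(-10 + 1419) = -1039995 + 1419*1409 = -1039995 + 1999371 = 959376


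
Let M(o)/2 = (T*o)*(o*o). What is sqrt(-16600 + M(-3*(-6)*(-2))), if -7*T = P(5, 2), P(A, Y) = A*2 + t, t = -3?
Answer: 2*sqrt(19178) ≈ 276.97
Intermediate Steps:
P(A, Y) = -3 + 2*A (P(A, Y) = A*2 - 3 = 2*A - 3 = -3 + 2*A)
T = -1 (T = -(-3 + 2*5)/7 = -(-3 + 10)/7 = -1/7*7 = -1)
M(o) = -2*o**3 (M(o) = 2*((-o)*(o*o)) = 2*((-o)*o**2) = 2*(-o**3) = -2*o**3)
sqrt(-16600 + M(-3*(-6)*(-2))) = sqrt(-16600 - 2*(-3*(-6)*(-2))**3) = sqrt(-16600 - 2*(18*(-2))**3) = sqrt(-16600 - 2*(-36)**3) = sqrt(-16600 - 2*(-46656)) = sqrt(-16600 + 93312) = sqrt(76712) = 2*sqrt(19178)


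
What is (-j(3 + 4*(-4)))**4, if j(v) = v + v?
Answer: 456976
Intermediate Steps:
j(v) = 2*v
(-j(3 + 4*(-4)))**4 = (-2*(3 + 4*(-4)))**4 = (-2*(3 - 16))**4 = (-2*(-13))**4 = (-1*(-26))**4 = 26**4 = 456976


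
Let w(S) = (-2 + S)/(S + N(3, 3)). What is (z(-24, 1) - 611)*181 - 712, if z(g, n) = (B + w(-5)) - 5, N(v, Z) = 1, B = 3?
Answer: -445393/4 ≈ -1.1135e+5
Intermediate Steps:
w(S) = (-2 + S)/(1 + S) (w(S) = (-2 + S)/(S + 1) = (-2 + S)/(1 + S))
z(g, n) = -¼ (z(g, n) = (3 + (-2 - 5)/(1 - 5)) - 5 = (3 - 7/(-4)) - 5 = (3 - ¼*(-7)) - 5 = (3 + 7/4) - 5 = 19/4 - 5 = -¼)
(z(-24, 1) - 611)*181 - 712 = (-¼ - 611)*181 - 712 = -2445/4*181 - 712 = -442545/4 - 712 = -445393/4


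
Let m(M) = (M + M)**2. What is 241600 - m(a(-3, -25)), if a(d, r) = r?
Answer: 239100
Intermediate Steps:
m(M) = 4*M**2 (m(M) = (2*M)**2 = 4*M**2)
241600 - m(a(-3, -25)) = 241600 - 4*(-25)**2 = 241600 - 4*625 = 241600 - 1*2500 = 241600 - 2500 = 239100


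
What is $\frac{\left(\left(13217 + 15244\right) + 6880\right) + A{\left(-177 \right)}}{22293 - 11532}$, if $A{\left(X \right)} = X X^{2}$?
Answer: $- \frac{5509892}{10761} \approx -512.02$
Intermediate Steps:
$A{\left(X \right)} = X^{3}$
$\frac{\left(\left(13217 + 15244\right) + 6880\right) + A{\left(-177 \right)}}{22293 - 11532} = \frac{\left(\left(13217 + 15244\right) + 6880\right) + \left(-177\right)^{3}}{22293 - 11532} = \frac{\left(28461 + 6880\right) - 5545233}{10761} = \left(35341 - 5545233\right) \frac{1}{10761} = \left(-5509892\right) \frac{1}{10761} = - \frac{5509892}{10761}$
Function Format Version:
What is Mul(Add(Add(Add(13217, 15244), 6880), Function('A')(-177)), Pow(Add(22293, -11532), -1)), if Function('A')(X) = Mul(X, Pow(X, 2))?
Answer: Rational(-5509892, 10761) ≈ -512.02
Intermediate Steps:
Function('A')(X) = Pow(X, 3)
Mul(Add(Add(Add(13217, 15244), 6880), Function('A')(-177)), Pow(Add(22293, -11532), -1)) = Mul(Add(Add(Add(13217, 15244), 6880), Pow(-177, 3)), Pow(Add(22293, -11532), -1)) = Mul(Add(Add(28461, 6880), -5545233), Pow(10761, -1)) = Mul(Add(35341, -5545233), Rational(1, 10761)) = Mul(-5509892, Rational(1, 10761)) = Rational(-5509892, 10761)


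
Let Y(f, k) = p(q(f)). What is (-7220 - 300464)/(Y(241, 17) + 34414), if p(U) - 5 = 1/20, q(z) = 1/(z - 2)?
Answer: -6153680/688381 ≈ -8.9393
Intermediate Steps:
q(z) = 1/(-2 + z)
p(U) = 101/20 (p(U) = 5 + 1/20 = 101/20)
Y(f, k) = 101/20
(-7220 - 300464)/(Y(241, 17) + 34414) = (-7220 - 300464)/(101/20 + 34414) = -307684/688381/20 = -307684*20/688381 = -6153680/688381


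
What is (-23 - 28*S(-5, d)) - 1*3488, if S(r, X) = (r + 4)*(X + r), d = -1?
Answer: -3679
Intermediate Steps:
S(r, X) = (4 + r)*(X + r)
(-23 - 28*S(-5, d)) - 1*3488 = (-23 - 28*((-5)² + 4*(-1) + 4*(-5) - 1*(-5))) - 1*3488 = (-23 - 28*(25 - 4 - 20 + 5)) - 3488 = (-23 - 28*6) - 3488 = (-23 - 168) - 3488 = -191 - 3488 = -3679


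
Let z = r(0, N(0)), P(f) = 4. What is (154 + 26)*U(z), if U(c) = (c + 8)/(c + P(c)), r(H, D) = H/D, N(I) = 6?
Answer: 360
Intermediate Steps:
z = 0 (z = 0/6 = 0*(1/6) = 0)
U(c) = (8 + c)/(4 + c) (U(c) = (c + 8)/(c + 4) = (8 + c)/(4 + c))
(154 + 26)*U(z) = (154 + 26)*((8 + 0)/(4 + 0)) = 180*(8/4) = 180*((1/4)*8) = 180*2 = 360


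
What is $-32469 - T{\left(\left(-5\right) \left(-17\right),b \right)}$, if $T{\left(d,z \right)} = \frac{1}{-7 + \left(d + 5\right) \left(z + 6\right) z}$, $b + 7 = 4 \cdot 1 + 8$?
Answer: $- \frac{160494268}{4943} \approx -32469.0$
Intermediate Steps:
$b = 5$ ($b = -7 + \left(4 \cdot 1 + 8\right) = -7 + \left(4 + 8\right) = -7 + 12 = 5$)
$T{\left(d,z \right)} = \frac{1}{-7 + z \left(5 + d\right) \left(6 + z\right)}$ ($T{\left(d,z \right)} = \frac{1}{-7 + \left(5 + d\right) \left(6 + z\right) z} = \frac{1}{-7 + z \left(5 + d\right) \left(6 + z\right)}$)
$-32469 - T{\left(\left(-5\right) \left(-17\right),b \right)} = -32469 - \frac{1}{-7 + 5 \cdot 5^{2} + 30 \cdot 5 + \left(-5\right) \left(-17\right) 5^{2} + 6 \left(\left(-5\right) \left(-17\right)\right) 5} = -32469 - \frac{1}{-7 + 5 \cdot 25 + 150 + 85 \cdot 25 + 6 \cdot 85 \cdot 5} = -32469 - \frac{1}{-7 + 125 + 150 + 2125 + 2550} = -32469 - \frac{1}{4943} = - \frac{160494268}{4943}$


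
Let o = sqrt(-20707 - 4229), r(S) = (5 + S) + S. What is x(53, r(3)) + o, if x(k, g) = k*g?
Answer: 583 + 2*I*sqrt(6234) ≈ 583.0 + 157.91*I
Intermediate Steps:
r(S) = 5 + 2*S
x(k, g) = g*k
o = 2*I*sqrt(6234) (o = sqrt(-24936) = 2*I*sqrt(6234) ≈ 157.91*I)
x(53, r(3)) + o = (5 + 2*3)*53 + 2*I*sqrt(6234) = (5 + 6)*53 + 2*I*sqrt(6234) = 11*53 + 2*I*sqrt(6234) = 583 + 2*I*sqrt(6234)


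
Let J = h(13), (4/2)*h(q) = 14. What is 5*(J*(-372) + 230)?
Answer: -11870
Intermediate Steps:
h(q) = 7 (h(q) = (½)*14 = 7)
J = 7
5*(J*(-372) + 230) = 5*(7*(-372) + 230) = 5*(-2604 + 230) = 5*(-2374) = -11870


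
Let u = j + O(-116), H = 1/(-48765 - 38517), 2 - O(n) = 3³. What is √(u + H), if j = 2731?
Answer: √2290523012518/29094 ≈ 52.019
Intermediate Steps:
O(n) = -25 (O(n) = 2 - 1*3³ = 2 - 1*27 = 2 - 27 = -25)
H = -1/87282 (H = 1/(-87282) = -1/87282 ≈ -1.1457e-5)
u = 2706 (u = 2731 - 25 = 2706)
√(u + H) = √(2706 - 1/87282) = √(236185091/87282) = √2290523012518/29094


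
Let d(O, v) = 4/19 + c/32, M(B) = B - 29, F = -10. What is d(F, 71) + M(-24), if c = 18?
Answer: -15877/304 ≈ -52.227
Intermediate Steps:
M(B) = -29 + B
d(O, v) = 235/304 (d(O, v) = 4/19 + 18/32 = 4*(1/19) + 18*(1/32) = 4/19 + 9/16 = 235/304)
d(F, 71) + M(-24) = 235/304 + (-29 - 24) = 235/304 - 53 = -15877/304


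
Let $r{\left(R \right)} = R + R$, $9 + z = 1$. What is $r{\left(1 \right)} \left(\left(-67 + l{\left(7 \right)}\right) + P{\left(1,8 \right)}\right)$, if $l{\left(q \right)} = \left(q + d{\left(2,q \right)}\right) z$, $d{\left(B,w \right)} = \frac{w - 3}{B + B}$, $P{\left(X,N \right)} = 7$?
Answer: $-248$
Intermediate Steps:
$z = -8$ ($z = -9 + 1 = -8$)
$d{\left(B,w \right)} = \frac{-3 + w}{2 B}$
$r{\left(R \right)} = 2 R$
$l{\left(q \right)} = 6 - 10 q$ ($l{\left(q \right)} = \left(q + \frac{-3 + q}{2 \cdot 2}\right) \left(-8\right) = \left(q + \frac{1}{2} \cdot \frac{1}{2} \left(-3 + q\right)\right) \left(-8\right) = \left(q + \left(- \frac{3}{4} + \frac{q}{4}\right)\right) \left(-8\right) = \left(- \frac{3}{4} + \frac{5 q}{4}\right) \left(-8\right) = 6 - 10 q$)
$r{\left(1 \right)} \left(\left(-67 + l{\left(7 \right)}\right) + P{\left(1,8 \right)}\right) = 2 \cdot 1 \left(\left(-67 + \left(6 - 70\right)\right) + 7\right) = 2 \left(\left(-67 + \left(6 - 70\right)\right) + 7\right) = 2 \left(\left(-67 - 64\right) + 7\right) = 2 \left(-131 + 7\right) = 2 \left(-124\right) = -248$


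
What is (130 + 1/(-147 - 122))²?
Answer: 1222830961/72361 ≈ 16899.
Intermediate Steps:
(130 + 1/(-147 - 122))² = (130 + 1/(-269))² = (130 - 1/269)² = (34969/269)² = 1222830961/72361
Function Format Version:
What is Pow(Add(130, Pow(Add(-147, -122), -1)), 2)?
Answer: Rational(1222830961, 72361) ≈ 16899.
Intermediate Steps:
Pow(Add(130, Pow(Add(-147, -122), -1)), 2) = Pow(Add(130, Pow(-269, -1)), 2) = Pow(Add(130, Rational(-1, 269)), 2) = Pow(Rational(34969, 269), 2) = Rational(1222830961, 72361)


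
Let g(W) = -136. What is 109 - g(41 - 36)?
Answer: 245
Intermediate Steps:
109 - g(41 - 36) = 109 - 1*(-136) = 109 + 136 = 245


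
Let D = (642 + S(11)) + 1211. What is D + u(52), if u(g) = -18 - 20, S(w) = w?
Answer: 1826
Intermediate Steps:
u(g) = -38
D = 1864 (D = (642 + 11) + 1211 = 653 + 1211 = 1864)
D + u(52) = 1864 - 38 = 1826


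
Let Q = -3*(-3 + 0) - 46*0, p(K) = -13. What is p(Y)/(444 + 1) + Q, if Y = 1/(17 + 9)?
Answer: 3992/445 ≈ 8.9708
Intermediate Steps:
Y = 1/26 ≈ 0.038462
Q = 9 (Q = -3*(-3) + 0 = 9 + 0 = 9)
p(Y)/(444 + 1) + Q = -13/(444 + 1) + 9 = -13/445 + 9 = 3992/445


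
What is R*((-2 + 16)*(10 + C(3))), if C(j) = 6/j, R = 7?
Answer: 1176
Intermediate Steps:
R*((-2 + 16)*(10 + C(3))) = 7*((-2 + 16)*(10 + 6/3)) = 7*(14*(10 + 6*(⅓))) = 7*(14*(10 + 2)) = 7*(14*12) = 7*168 = 1176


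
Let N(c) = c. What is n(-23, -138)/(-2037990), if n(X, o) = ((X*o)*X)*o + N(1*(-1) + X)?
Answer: -1679042/339665 ≈ -4.9432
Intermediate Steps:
n(X, o) = -1 + X + X²*o² (n(X, o) = ((X*o)*X)*o + (1*(-1) + X) = (o*X²)*o + (-1 + X) = X²*o² + (-1 + X) = -1 + X + X²*o²)
n(-23, -138)/(-2037990) = (-1 - 23 + (-23)²*(-138)²)/(-2037990) = (-1 - 23 + 529*19044)*(-1/2037990) = (-1 - 23 + 10074276)*(-1/2037990) = 10074252*(-1/2037990) = -1679042/339665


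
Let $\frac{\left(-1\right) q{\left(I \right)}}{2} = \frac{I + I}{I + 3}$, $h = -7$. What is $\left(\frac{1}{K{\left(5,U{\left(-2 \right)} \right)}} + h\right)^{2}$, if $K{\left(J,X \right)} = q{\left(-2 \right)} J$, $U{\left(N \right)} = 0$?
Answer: $\frac{77841}{1600} \approx 48.651$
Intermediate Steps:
$q{\left(I \right)} = - \frac{4 I}{3 + I}$ ($q{\left(I \right)} = - 2 \frac{I + I}{I + 3} = - 2 \frac{2 I}{3 + I} = - \frac{4 I}{3 + I}$)
$K{\left(J,X \right)} = 8 J$ ($K{\left(J,X \right)} = \left(-4\right) \left(-2\right) \frac{1}{3 - 2} J = \left(-4\right) \left(-2\right) 1^{-1} J = \left(-4\right) \left(-2\right) 1 J = 8 J$)
$\left(\frac{1}{K{\left(5,U{\left(-2 \right)} \right)}} + h\right)^{2} = \left(\frac{1}{8 \cdot 5} - 7\right)^{2} = \left(\frac{1}{40} - 7\right)^{2} = \left(- \frac{279}{40}\right)^{2} = \frac{77841}{1600}$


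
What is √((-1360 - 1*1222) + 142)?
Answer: 2*I*√610 ≈ 49.396*I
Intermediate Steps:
√((-1360 - 1*1222) + 142) = √((-1360 - 1222) + 142) = √(-2582 + 142) = √(-2440) = 2*I*√610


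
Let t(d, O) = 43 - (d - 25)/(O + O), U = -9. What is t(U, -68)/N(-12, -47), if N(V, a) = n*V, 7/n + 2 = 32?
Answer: -855/56 ≈ -15.268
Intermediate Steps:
n = 7/30 (n = 7/(-2 + 32) = 7/30 ≈ 0.23333)
t(d, O) = 43 - (-25 + d)/(2*O)
N(V, a) = 7*V/30
t(U, -68)/N(-12, -47) = ((½)*(25 - 1*(-9) + 86*(-68))/(-68))/(((7/30)*(-12))) = ((½)*(-1/68)*(25 + 9 - 5848))/(-14/5) = ((½)*(-1/68)*(-5814))*(-5/14) = (171/4)*(-5/14) = -855/56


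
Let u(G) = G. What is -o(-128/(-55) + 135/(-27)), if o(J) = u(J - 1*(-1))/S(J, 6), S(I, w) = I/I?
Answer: 92/55 ≈ 1.6727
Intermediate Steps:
S(I, w) = 1
o(J) = 1 + J (o(J) = (J - 1*(-1))/1 = (J + 1)*1 = (1 + J)*1 = 1 + J)
-o(-128/(-55) + 135/(-27)) = -(1 + (-128/(-55) + 135/(-27))) = -(1 + (-128*(-1/55) + 135*(-1/27))) = -(1 + (128/55 - 5)) = -(1 - 147/55) = -1*(-92/55) = 92/55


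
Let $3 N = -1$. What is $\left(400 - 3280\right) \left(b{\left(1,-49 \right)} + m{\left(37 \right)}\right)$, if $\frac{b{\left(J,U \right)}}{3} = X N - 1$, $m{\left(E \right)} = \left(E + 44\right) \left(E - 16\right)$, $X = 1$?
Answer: $-4887360$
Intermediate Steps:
$N = - \frac{1}{3}$ ($N = \frac{1}{3} \left(-1\right) = - \frac{1}{3} \approx -0.33333$)
$m{\left(E \right)} = \left(-16 + E\right) \left(44 + E\right)$ ($m{\left(E \right)} = \left(44 + E\right) \left(-16 + E\right) = \left(-16 + E\right) \left(44 + E\right)$)
$b{\left(J,U \right)} = -4$ ($b{\left(J,U \right)} = 3 \left(1 \left(- \frac{1}{3}\right) - 1\right) = 3 \left(- \frac{1}{3} - 1\right) = 3 \left(- \frac{4}{3}\right) = -4$)
$\left(400 - 3280\right) \left(b{\left(1,-49 \right)} + m{\left(37 \right)}\right) = \left(400 - 3280\right) \left(-4 + \left(-704 + 37^{2} + 28 \cdot 37\right)\right) = - 2880 \left(-4 + \left(-704 + 1369 + 1036\right)\right) = - 2880 \left(-4 + 1701\right) = \left(-2880\right) 1697 = -4887360$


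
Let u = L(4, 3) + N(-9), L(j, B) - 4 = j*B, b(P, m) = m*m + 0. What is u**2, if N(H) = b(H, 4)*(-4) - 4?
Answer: 2704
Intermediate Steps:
b(P, m) = m**2 (b(P, m) = m**2 + 0 = m**2)
L(j, B) = 4 + B*j (L(j, B) = 4 + j*B = 4 + B*j)
N(H) = -68 (N(H) = 4**2*(-4) - 4 = 16*(-4) - 4 = -64 - 4 = -68)
u = -52 (u = (4 + 3*4) - 68 = (4 + 12) - 68 = 16 - 68 = -52)
u**2 = (-52)**2 = 2704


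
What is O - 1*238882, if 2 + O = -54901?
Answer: -293785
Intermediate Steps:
O = -54903 (O = -2 - 54901 = -54903)
O - 1*238882 = -54903 - 1*238882 = -54903 - 238882 = -293785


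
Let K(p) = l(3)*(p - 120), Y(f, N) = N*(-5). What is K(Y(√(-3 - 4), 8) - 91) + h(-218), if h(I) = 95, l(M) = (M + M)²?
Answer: -8941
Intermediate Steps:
l(M) = 4*M² (l(M) = (2*M)² = 4*M²)
Y(f, N) = -5*N
K(p) = -4320 + 36*p (K(p) = (4*3²)*(p - 120) = (4*9)*(-120 + p) = 36*(-120 + p) = -4320 + 36*p)
K(Y(√(-3 - 4), 8) - 91) + h(-218) = (-4320 + 36*(-5*8 - 91)) + 95 = (-4320 + 36*(-40 - 91)) + 95 = (-4320 + 36*(-131)) + 95 = (-4320 - 4716) + 95 = -9036 + 95 = -8941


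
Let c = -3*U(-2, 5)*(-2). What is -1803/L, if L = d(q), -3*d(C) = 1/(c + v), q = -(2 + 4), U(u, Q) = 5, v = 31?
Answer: 329949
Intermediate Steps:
c = 30 (c = -3*5*(-2) = -15*(-2) = 30)
q = -6 (q = -1*6 = -6)
d(C) = -1/183 (d(C) = -1/(3*(30 + 31)) = -⅓/61 = -⅓*1/61 = -1/183)
L = -1/183 ≈ -0.0054645
-1803/L = -1803/(-1/183) = -1803*(-183) = 329949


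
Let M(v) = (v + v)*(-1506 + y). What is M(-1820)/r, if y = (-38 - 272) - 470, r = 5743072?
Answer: 520065/358942 ≈ 1.4489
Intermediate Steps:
y = -780 (y = -310 - 470 = -780)
M(v) = -4572*v (M(v) = (v + v)*(-1506 - 780) = (2*v)*(-2286) = -4572*v)
M(-1820)/r = -4572*(-1820)/5743072 = 8321040*(1/5743072) = 520065/358942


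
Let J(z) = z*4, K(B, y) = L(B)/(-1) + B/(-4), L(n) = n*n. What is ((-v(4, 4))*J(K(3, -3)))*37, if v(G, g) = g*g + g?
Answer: 28860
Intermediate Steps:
L(n) = n**2
v(G, g) = g + g**2 (v(G, g) = g**2 + g = g + g**2)
K(B, y) = -B**2 - B/4 (K(B, y) = B**2/(-1) + B/(-4) = B**2*(-1) + B*(-1/4) = -B**2 - B/4)
J(z) = 4*z
((-v(4, 4))*J(K(3, -3)))*37 = ((-4*(1 + 4))*(4*(-1*3*(1/4 + 3))))*37 = ((-4*5)*(4*(-1*3*13/4)))*37 = ((-1*20)*(4*(-39/4)))*37 = -20*(-39)*37 = 780*37 = 28860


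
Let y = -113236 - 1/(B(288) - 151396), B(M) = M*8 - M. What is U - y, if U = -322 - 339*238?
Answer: 4814816159/149380 ≈ 32232.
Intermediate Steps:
B(M) = 7*M (B(M) = 8*M - M = 7*M)
U = -81004 (U = -322 - 80682 = -81004)
y = -16915193679/149380 (y = -113236 - 1/(7*288 - 151396) = -113236 - 1/(2016 - 151396) = -113236 - 1/(-149380) = -113236 - 1*(-1/149380) = -113236 + 1/149380 = -16915193679/149380 ≈ -1.1324e+5)
U - y = -81004 - 1*(-16915193679/149380) = -81004 + 16915193679/149380 = 4814816159/149380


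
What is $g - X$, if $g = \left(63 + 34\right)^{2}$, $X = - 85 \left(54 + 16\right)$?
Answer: $15359$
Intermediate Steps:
$X = -5950$ ($X = \left(-85\right) 70 = -5950$)
$g = 9409$ ($g = 97^{2} = 9409$)
$g - X = 9409 - -5950 = 9409 + 5950 = 15359$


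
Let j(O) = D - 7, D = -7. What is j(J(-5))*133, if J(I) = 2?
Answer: -1862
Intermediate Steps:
j(O) = -14 (j(O) = -7 - 7 = -14)
j(J(-5))*133 = -14*133 = -1862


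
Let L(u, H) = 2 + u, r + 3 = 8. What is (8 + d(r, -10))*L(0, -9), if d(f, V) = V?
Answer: -4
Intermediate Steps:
r = 5 (r = -3 + 8 = 5)
(8 + d(r, -10))*L(0, -9) = (8 - 10)*(2 + 0) = -2*2 = -4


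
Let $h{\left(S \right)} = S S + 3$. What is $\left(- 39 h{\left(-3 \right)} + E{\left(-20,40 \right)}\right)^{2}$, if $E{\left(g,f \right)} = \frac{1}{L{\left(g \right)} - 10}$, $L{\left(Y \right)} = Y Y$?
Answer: $\frac{33313185361}{152100} \approx 2.1902 \cdot 10^{5}$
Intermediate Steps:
$L{\left(Y \right)} = Y^{2}$
$E{\left(g,f \right)} = \frac{1}{-10 + g^{2}}$ ($E{\left(g,f \right)} = \frac{1}{g^{2} - 10} = \frac{1}{-10 + g^{2}}$)
$h{\left(S \right)} = 3 + S^{2}$ ($h{\left(S \right)} = S^{2} + 3 = 3 + S^{2}$)
$\left(- 39 h{\left(-3 \right)} + E{\left(-20,40 \right)}\right)^{2} = \left(- 39 \left(3 + \left(-3\right)^{2}\right) + \frac{1}{-10 + \left(-20\right)^{2}}\right)^{2} = \left(- 39 \left(3 + 9\right) + \frac{1}{-10 + 400}\right)^{2} = \left(\left(-39\right) 12 + \frac{1}{390}\right)^{2} = \left(-468 + \frac{1}{390}\right)^{2} = \left(- \frac{182519}{390}\right)^{2} = \frac{33313185361}{152100}$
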